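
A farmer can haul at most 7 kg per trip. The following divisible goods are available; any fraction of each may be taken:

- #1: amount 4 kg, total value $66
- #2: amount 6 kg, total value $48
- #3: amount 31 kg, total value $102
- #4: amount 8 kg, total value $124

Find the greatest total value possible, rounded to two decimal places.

112.50

Take in order of value per unit:
- #1 (66/4 per unit): all 4 → value 66, running total 66.00
- #4 (124/8 per unit): 3 of 8 → value 3×124/8 = 46.5000, running total 112.50
Total 112.50.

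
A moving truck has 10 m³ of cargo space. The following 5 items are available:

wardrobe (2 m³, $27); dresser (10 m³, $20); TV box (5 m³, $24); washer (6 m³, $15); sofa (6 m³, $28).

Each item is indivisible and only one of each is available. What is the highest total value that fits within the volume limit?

Check high-value combinations within 10 m³:
- wardrobe+sofa: volume 2+6=8, value 27+28=55
- wardrobe+TV box: volume 2+5=7, value 27+24=51
- wardrobe+washer: volume 2+6=8, value 27+15=42
Best: $55.

$55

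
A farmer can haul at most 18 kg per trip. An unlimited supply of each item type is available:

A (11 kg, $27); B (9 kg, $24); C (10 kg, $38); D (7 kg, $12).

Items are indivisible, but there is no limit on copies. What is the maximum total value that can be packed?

Best value-per-unit is C at 38/10; filling with it alone gives 1×38 = 38.
Optimal mix: 1×C + 1×D → weight 17, value 50.

$50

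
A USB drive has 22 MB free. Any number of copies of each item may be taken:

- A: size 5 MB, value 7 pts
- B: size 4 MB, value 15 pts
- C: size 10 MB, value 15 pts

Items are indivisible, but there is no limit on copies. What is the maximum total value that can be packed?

75 pts

Best value-per-unit is B at 15/4, and filling with it alone uses size 5×4=20. No mix of the others beats 5×15 = 75.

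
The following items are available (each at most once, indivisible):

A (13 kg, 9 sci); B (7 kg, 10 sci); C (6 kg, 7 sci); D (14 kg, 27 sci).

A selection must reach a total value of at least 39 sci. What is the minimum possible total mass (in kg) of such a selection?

27

Subsets with value ≥ 39, sorted by total mass:
- B+C+D: mass 27, value 44
- A+C+D: mass 33, value 43
- A+B+D: mass 34, value 46
- A+B+C+D: mass 40, value 53
Minimum mass: 27 kg.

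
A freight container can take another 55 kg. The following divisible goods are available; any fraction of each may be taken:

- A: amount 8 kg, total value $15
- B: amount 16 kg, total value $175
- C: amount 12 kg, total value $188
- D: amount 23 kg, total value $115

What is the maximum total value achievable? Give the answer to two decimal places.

Take in order of value per unit:
- C (188/12 per unit): all 12 → value 188, running total 188.00
- B (175/16 per unit): all 16 → value 175, running total 363.00
- D (115/23 per unit): all 23 → value 115, running total 478.00
- A (15/8 per unit): 4 of 8 → value 4×15/8 = 7.5000, running total 485.50
Total 485.50.

485.50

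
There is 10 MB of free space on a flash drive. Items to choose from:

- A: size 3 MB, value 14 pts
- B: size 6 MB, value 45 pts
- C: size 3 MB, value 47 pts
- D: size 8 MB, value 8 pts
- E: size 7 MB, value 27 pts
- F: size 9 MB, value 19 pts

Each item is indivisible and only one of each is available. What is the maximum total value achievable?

Check high-value combinations within 10 MB:
- B+C: size 6+3=9, value 45+47=92
- C+E: size 3+7=10, value 47+27=74
- A+C: size 3+3=6, value 14+47=61
- A+B: size 3+6=9, value 14+45=59
Best: 92 pts.

92 pts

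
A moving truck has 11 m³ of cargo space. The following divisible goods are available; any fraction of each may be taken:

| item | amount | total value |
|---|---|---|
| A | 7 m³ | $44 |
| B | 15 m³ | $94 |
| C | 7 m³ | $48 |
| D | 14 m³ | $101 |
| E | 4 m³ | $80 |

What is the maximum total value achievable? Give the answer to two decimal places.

130.50

Take in order of value per unit:
- E (80/4 per unit): all 4 → value 80, running total 80.00
- D (101/14 per unit): 7 of 14 → value 7×101/14 = 50.5000, running total 130.50
Total 130.50.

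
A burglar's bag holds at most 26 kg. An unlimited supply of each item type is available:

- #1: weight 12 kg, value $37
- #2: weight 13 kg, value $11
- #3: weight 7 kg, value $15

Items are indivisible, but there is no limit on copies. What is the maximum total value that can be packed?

$74

Best value-per-unit is #1 at 37/12, and filling with it alone uses weight 2×12=24. No mix of the others beats 2×37 = 74.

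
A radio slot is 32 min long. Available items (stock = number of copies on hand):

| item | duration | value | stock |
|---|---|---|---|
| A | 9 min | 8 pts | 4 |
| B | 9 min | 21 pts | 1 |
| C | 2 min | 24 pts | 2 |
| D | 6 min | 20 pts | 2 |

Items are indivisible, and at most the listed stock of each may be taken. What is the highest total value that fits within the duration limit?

Best selections within duration 32 and stock limits:
- 1×B + 2×C + 2×D: duration 25, value 109
- 1×A + 1×B + 2×C + 1×D: duration 28, value 97
Best: 109 pts.

109 pts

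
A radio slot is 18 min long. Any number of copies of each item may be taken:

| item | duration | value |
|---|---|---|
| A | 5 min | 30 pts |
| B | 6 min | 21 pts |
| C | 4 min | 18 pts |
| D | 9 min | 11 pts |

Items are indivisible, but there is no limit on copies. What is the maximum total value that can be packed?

96 pts

Best value-per-unit is A at 30/5; filling with it alone gives 3×30 = 90.
Optimal mix: 2×A + 2×C → duration 18, value 96.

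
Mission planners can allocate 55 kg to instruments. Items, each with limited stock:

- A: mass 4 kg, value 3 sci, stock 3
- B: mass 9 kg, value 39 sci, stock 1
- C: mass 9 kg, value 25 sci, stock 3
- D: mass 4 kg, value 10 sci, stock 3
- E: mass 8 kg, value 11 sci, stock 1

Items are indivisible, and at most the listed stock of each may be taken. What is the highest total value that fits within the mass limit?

147 sci

Top feasible selections:
- 1×A + 1×B + 3×C + 3×D: mass 52, value 147
- 1×B + 3×C + 2×D + 1×E: mass 52, value 145
- 1×B + 3×C + 3×D: mass 48, value 144
- 2×A + 1×B + 3×C + 2×D: mass 52, value 140
Best: 147 sci.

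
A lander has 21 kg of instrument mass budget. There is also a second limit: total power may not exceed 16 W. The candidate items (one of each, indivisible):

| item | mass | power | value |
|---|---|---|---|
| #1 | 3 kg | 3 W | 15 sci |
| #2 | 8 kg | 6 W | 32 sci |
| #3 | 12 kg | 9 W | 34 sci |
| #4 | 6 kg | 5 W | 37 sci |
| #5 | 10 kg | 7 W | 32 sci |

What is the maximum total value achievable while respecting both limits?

84 sci

Feasible sets respecting both limits:
- #1+#2+#4: mass 17, power 14, value 84
- #1+#4+#5: mass 19, power 15, value 84
- #1+#2+#5: mass 21, power 16, value 79
- #3+#4: mass 18, power 14, value 71
Best: 84 sci.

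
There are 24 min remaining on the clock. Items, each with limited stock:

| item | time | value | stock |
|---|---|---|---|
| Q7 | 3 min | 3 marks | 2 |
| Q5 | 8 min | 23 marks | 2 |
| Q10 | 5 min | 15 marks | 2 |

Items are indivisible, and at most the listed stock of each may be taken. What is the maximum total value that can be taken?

64 marks

Top feasible selections:
- 1×Q7 + 2×Q5 + 1×Q10: time 24, value 64
- 2×Q5 + 1×Q10: time 21, value 61
Best: 64 marks.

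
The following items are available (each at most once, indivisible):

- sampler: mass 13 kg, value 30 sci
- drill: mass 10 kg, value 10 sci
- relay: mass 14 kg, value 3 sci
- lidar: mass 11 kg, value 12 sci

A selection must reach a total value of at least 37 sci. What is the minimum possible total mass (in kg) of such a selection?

23

Subsets with value ≥ 37, sorted by total mass:
- sampler+drill: mass 23, value 40
- sampler+lidar: mass 24, value 42
- sampler+drill+lidar: mass 34, value 52
Minimum mass: 23 kg.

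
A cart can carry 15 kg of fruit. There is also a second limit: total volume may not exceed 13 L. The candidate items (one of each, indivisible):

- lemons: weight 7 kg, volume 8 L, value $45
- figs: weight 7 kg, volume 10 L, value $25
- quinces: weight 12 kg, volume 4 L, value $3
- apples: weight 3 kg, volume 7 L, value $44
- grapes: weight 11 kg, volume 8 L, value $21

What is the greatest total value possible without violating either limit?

Feasible sets respecting both limits:
- quinces+apples: weight 15, volume 11, value 47
- lemons: weight 7, volume 8, value 45
- apples: weight 3, volume 7, value 44
- figs: weight 7, volume 10, value 25
Best: $47.

$47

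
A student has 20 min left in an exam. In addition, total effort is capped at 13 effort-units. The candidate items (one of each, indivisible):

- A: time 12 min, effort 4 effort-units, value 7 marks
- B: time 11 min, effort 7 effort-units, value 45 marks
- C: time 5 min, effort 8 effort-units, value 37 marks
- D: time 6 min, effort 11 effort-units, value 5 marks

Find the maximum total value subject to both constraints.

45 marks

Feasible sets respecting both limits:
- B: time 11, effort 7, value 45
- A+C: time 17, effort 12, value 44
- C: time 5, effort 8, value 37
- A: time 12, effort 4, value 7
Best: 45 marks.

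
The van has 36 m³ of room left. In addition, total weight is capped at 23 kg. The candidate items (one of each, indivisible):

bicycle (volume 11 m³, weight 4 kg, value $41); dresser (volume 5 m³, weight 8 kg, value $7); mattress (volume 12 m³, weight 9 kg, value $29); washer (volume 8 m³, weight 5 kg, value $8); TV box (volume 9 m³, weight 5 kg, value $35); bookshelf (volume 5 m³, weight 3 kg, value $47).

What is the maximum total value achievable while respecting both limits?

$131

Feasible sets respecting both limits:
- bicycle+washer+TV box+bookshelf: volume 33, weight 17, value 131
- bicycle+dresser+TV box+bookshelf: volume 30, weight 20, value 130
- bicycle+mattress+washer+bookshelf: volume 36, weight 21, value 125
Best: $131.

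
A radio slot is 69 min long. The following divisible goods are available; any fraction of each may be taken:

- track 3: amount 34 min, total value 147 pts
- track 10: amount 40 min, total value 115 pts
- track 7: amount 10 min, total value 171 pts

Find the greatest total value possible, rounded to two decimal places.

Take in order of value per unit:
- track 7 (171/10 per unit): all 10 → value 171, running total 171.00
- track 3 (147/34 per unit): all 34 → value 147, running total 318.00
- track 10 (115/40 per unit): 25 of 40 → value 25×115/40 = 71.8750, running total 389.88
Total 389.88.

389.88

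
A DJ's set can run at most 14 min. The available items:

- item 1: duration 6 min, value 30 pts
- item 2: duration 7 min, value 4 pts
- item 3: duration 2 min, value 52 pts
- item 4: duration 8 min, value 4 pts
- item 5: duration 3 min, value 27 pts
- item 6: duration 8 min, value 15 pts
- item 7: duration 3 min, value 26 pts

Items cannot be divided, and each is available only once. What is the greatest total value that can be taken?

Check high-value combinations within 14 min:
- item 1+item 3+item 5+item 7: duration 6+2+3+3=14, value 30+52+27+26=135
- item 1+item 3+item 5: duration 6+2+3=11, value 30+52+27=109
- item 1+item 3+item 7: duration 6+2+3=11, value 30+52+26=108
- item 3+item 5+item 7: duration 2+3+3=8, value 52+27+26=105
Best: 135 pts.

135 pts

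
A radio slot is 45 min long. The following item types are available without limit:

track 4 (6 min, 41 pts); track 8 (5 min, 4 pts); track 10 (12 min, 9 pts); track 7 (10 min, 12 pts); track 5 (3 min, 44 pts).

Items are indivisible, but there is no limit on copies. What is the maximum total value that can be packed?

660 pts

Best value-per-unit is track 5 at 44/3, and filling with it alone uses duration 15×3=45. No mix of the others beats 15×44 = 660.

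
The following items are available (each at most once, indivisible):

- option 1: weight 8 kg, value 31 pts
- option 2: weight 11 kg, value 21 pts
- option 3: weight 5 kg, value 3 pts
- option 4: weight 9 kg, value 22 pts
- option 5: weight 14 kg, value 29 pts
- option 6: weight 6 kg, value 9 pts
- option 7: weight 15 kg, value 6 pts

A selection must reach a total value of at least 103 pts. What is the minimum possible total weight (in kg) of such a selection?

42

Subsets with value ≥ 103, sorted by total weight:
- option 1+option 2+option 4+option 5: weight 42, value 103
- option 1+option 2+option 3+option 4+option 5: weight 47, value 106
- option 1+option 2+option 4+option 5+option 6: weight 48, value 112
- option 1+option 2+option 3+option 4+option 5+option 6: weight 53, value 115
Minimum weight: 42 kg.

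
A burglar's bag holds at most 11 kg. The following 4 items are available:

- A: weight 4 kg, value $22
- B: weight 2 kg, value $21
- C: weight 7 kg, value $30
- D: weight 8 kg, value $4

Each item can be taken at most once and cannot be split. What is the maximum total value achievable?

Check high-value combinations within 11 kg:
- A+C: weight 4+7=11, value 22+30=52
- B+C: weight 2+7=9, value 21+30=51
- A+B: weight 4+2=6, value 22+21=43
- C: weight 7, value 30
Best: $52.

$52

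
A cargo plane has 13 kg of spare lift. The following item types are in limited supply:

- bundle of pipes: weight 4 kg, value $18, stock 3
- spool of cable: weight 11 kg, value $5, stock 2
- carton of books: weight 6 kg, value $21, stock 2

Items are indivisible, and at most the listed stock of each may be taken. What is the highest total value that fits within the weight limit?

Top feasible selections:
- 3×bundle of pipes: weight 12, value 54
- 2×carton of books: weight 12, value 42
- 1×bundle of pipes + 1×carton of books: weight 10, value 39
Best: $54.

$54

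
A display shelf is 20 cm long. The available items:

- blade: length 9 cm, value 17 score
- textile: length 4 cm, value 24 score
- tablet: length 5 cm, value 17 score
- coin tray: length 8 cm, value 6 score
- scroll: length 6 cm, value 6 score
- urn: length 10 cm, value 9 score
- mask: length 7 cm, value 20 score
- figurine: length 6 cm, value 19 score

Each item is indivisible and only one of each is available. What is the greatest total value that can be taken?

Check high-value combinations within 20 cm:
- textile+mask+figurine: length 4+7+6=17, value 24+20+19=63
- textile+tablet+mask: length 4+5+7=16, value 24+17+20=61
- blade+textile+mask: length 9+4+7=20, value 17+24+20=61
- textile+tablet+figurine: length 4+5+6=15, value 24+17+19=60
- blade+textile+figurine: length 9+4+6=19, value 17+24+19=60
Best: 63 score.

63 score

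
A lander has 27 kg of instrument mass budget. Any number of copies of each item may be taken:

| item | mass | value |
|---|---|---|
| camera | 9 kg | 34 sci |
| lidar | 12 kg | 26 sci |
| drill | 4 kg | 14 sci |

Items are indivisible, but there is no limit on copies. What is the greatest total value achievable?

Best value-per-unit is camera at 34/9, and filling with it alone uses mass 3×9=27. No mix of the others beats 3×34 = 102.

102 sci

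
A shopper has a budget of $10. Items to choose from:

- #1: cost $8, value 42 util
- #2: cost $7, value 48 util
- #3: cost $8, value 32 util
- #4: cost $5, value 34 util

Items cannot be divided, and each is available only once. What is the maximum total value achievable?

48 util

Check high-value combinations within $10:
- #2: cost 7, value 48
- #1: cost 8, value 42
- #4: cost 5, value 34
- #3: cost 8, value 32
Best: 48 util.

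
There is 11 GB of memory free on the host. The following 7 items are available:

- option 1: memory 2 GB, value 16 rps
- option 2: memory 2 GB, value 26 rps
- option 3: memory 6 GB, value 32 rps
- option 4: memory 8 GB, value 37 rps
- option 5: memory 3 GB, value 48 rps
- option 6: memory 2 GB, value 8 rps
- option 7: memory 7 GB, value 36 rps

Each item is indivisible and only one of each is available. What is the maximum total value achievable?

106 rps

Check high-value combinations within 11 GB:
- option 2+option 3+option 5: memory 2+6+3=11, value 26+32+48=106
- option 1+option 2+option 5+option 6: memory 2+2+3+2=9, value 16+26+48+8=98
- option 1+option 3+option 5: memory 2+6+3=11, value 16+32+48=96
Best: 106 rps.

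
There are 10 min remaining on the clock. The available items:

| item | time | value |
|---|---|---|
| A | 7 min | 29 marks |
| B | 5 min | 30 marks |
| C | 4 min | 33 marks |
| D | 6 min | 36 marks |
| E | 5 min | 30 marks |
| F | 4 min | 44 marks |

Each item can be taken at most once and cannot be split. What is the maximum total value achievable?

Check high-value combinations within 10 min:
- D+F: time 6+4=10, value 36+44=80
- C+F: time 4+4=8, value 33+44=77
- B+F: time 5+4=9, value 30+44=74
- E+F: time 5+4=9, value 30+44=74
Best: 80 marks.

80 marks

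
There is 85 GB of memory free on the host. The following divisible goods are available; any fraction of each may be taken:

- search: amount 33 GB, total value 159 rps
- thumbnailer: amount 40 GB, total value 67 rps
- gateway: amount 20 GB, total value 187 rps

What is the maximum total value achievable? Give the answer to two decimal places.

399.60

Take in order of value per unit:
- gateway (187/20 per unit): all 20 → value 187, running total 187.00
- search (159/33 per unit): all 33 → value 159, running total 346.00
- thumbnailer (67/40 per unit): 32 of 40 → value 32×67/40 = 53.6000, running total 399.60
Total 399.60.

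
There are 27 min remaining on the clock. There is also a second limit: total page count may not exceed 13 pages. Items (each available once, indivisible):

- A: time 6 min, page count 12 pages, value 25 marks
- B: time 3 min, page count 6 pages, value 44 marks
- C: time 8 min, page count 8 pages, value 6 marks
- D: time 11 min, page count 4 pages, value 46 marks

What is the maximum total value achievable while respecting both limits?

Feasible sets respecting both limits:
- B+D: time 14, page count 10, value 90
- C+D: time 19, page count 12, value 52
- D: time 11, page count 4, value 46
- B: time 3, page count 6, value 44
Best: 90 marks.

90 marks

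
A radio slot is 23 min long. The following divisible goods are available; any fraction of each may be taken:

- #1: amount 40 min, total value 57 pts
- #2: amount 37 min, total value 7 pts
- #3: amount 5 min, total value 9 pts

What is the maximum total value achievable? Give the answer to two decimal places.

34.65

Take in order of value per unit:
- #3 (9/5 per unit): all 5 → value 9, running total 9.00
- #1 (57/40 per unit): 18 of 40 → value 18×57/40 = 25.6500, running total 34.65
Total 34.65.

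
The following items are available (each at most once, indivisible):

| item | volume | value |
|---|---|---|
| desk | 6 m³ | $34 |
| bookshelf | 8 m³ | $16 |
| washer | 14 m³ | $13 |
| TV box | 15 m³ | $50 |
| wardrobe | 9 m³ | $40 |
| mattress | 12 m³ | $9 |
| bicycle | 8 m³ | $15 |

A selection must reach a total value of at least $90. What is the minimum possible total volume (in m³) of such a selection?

23

Subsets with value ≥ 90, sorted by total volume:
- desk+bookshelf+wardrobe: volume 23, value 90
- TV box+wardrobe: volume 24, value 90
- desk+bookshelf+TV box: volume 29, value 100
- desk+TV box+bicycle: volume 29, value 99
Minimum volume: 23 m³.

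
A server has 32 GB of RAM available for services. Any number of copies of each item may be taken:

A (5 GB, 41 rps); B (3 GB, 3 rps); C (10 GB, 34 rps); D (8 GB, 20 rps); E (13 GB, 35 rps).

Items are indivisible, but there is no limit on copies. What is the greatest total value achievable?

Best value-per-unit is A at 41/5, and filling with it alone uses memory 6×5=30. No mix of the others beats 6×41 = 246.

246 rps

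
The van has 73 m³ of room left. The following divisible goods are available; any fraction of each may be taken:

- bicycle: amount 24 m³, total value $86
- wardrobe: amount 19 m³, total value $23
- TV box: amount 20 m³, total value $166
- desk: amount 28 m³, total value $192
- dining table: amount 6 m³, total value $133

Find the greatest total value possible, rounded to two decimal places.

559.08

Take in order of value per unit:
- dining table (133/6 per unit): all 6 → value 133, running total 133.00
- TV box (166/20 per unit): all 20 → value 166, running total 299.00
- desk (192/28 per unit): all 28 → value 192, running total 491.00
- bicycle (86/24 per unit): 19 of 24 → value 19×86/24 = 68.0833, running total 559.08
Total 559.08.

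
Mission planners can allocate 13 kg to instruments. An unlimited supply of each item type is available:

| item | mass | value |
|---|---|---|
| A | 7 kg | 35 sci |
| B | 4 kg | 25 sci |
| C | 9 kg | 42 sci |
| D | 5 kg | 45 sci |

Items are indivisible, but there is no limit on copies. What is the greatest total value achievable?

Best value-per-unit is D at 45/5; filling with it alone gives 2×45 = 90.
Optimal mix: 2×B + 1×D → mass 13, value 95.

95 sci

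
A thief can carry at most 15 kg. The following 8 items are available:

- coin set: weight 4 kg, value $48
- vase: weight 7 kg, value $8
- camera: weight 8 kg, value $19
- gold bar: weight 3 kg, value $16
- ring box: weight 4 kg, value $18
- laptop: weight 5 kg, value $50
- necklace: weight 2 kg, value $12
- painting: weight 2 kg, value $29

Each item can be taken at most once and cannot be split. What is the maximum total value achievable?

$145

This is a 0/1 knapsack; check combinations near the capacity.
- coin set+ring box+laptop+painting: weight 4+4+5+2=15, value 48+18+50+29=145
- coin set+gold bar+laptop+painting: weight 4+3+5+2=14, value 48+16+50+29=143
- coin set+laptop+necklace+painting: weight 4+5+2+2=13, value 48+50+12+29=139
- coin set+ring box+laptop+necklace: weight 4+4+5+2=15, value 48+18+50+12=128
Best: $145.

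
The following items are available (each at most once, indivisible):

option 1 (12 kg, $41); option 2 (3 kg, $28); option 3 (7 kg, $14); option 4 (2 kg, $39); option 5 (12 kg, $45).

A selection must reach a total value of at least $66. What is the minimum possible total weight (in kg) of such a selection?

Subsets with value ≥ 66, sorted by total weight:
- option 2+option 4: weight 5, value 67
- option 2+option 3+option 4: weight 12, value 81
- option 4+option 5: weight 14, value 84
Minimum weight: 5 kg.

5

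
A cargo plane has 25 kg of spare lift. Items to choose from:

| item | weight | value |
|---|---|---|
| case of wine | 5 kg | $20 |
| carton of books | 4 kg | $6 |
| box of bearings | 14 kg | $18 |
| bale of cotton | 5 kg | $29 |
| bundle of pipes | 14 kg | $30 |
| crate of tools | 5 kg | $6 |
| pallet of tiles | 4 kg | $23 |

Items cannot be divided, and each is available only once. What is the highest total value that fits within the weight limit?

Check high-value combinations within 25 kg:
- case of wine+carton of books+bale of cotton+crate of tools+pallet of tiles: weight 5+4+5+5+4=23, value 20+6+29+6+23=84
- bale of cotton+bundle of pipes+pallet of tiles: weight 5+14+4=23, value 29+30+23=82
- case of wine+bale of cotton+bundle of pipes: weight 5+5+14=24, value 20+29+30=79
Best: $84.

$84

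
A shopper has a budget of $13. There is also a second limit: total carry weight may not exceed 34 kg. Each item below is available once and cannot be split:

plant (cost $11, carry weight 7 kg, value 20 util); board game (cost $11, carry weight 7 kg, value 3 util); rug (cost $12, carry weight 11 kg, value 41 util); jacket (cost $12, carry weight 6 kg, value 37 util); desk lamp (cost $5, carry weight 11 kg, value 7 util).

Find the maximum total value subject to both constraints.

Feasible sets respecting both limits:
- rug: cost 12, carry weight 11, value 41
- jacket: cost 12, carry weight 6, value 37
- plant: cost 11, carry weight 7, value 20
Best: 41 util.

41 util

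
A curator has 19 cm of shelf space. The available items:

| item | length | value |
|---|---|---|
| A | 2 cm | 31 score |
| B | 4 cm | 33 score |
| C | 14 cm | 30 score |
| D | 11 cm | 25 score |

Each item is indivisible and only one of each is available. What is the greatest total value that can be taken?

89 score

Check high-value combinations within 19 cm:
- A+B+D: length 2+4+11=17, value 31+33+25=89
- A+B: length 2+4=6, value 31+33=64
- B+C: length 4+14=18, value 33+30=63
Best: 89 score.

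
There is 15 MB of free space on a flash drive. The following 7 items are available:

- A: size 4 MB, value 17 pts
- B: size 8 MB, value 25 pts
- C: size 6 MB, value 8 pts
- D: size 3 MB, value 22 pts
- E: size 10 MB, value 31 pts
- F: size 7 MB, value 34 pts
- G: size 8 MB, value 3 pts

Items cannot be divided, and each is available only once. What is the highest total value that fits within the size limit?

Check high-value combinations within 15 MB:
- A+D+F: size 4+3+7=14, value 17+22+34=73
- A+B+D: size 4+8+3=15, value 17+25+22=64
- B+F: size 8+7=15, value 25+34=59
Best: 73 pts.

73 pts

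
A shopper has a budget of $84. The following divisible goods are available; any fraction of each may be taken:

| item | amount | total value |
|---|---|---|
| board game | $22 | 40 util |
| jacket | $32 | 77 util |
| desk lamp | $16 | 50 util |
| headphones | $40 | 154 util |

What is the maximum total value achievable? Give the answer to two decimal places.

Take in order of value per unit:
- headphones (154/40 per unit): all 40 → value 154, running total 154.00
- desk lamp (50/16 per unit): all 16 → value 50, running total 204.00
- jacket (77/32 per unit): 28 of 32 → value 28×77/32 = 67.3750, running total 271.38
Total 271.38.

271.38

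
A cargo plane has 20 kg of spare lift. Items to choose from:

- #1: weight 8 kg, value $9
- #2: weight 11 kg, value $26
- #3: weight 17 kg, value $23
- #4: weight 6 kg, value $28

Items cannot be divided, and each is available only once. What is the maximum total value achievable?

$54

Check high-value combinations within 20 kg:
- #2+#4: weight 11+6=17, value 26+28=54
- #1+#4: weight 8+6=14, value 9+28=37
- #1+#2: weight 8+11=19, value 9+26=35
Best: $54.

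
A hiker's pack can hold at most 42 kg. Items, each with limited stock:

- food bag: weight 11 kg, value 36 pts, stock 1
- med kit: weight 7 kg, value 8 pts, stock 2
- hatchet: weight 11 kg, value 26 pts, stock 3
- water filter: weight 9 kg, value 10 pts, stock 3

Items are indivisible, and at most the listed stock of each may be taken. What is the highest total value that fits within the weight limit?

Best selections within weight 42 and stock limits:
- 1×food bag + 2×hatchet + 1×water filter: weight 42, value 98
- 1×food bag + 1×med kit + 2×hatchet: weight 40, value 96
Best: 98 pts.

98 pts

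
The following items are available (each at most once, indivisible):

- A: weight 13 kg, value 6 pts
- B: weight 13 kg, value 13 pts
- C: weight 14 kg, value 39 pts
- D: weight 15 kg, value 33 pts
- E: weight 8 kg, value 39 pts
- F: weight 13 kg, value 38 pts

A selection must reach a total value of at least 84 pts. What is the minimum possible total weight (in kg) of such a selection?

34

Subsets with value ≥ 84, sorted by total weight:
- B+E+F: weight 34, value 90
- C+E+F: weight 35, value 116
- B+C+E: weight 35, value 91
- A+C+E: weight 35, value 84
Minimum weight: 34 kg.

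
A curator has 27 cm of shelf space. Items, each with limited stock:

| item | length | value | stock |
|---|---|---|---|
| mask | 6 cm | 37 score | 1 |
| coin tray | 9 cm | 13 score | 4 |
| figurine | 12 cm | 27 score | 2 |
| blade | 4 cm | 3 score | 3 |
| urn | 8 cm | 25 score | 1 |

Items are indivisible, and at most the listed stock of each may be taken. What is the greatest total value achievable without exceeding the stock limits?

89 score

Top feasible selections:
- 1×mask + 1×figurine + 1×urn: length 26, value 89
- 1×mask + 1×coin tray + 1×blade + 1×urn: length 27, value 78
- 1×mask + 1×coin tray + 1×figurine: length 27, value 77
Best: 89 score.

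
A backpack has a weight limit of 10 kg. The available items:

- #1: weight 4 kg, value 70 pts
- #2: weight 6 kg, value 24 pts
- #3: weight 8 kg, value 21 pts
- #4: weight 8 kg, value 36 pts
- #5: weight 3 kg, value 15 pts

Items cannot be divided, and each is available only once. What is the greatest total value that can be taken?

Check high-value combinations within 10 kg:
- #1+#2: weight 4+6=10, value 70+24=94
- #1+#5: weight 4+3=7, value 70+15=85
- #1: weight 4, value 70
Best: 94 pts.

94 pts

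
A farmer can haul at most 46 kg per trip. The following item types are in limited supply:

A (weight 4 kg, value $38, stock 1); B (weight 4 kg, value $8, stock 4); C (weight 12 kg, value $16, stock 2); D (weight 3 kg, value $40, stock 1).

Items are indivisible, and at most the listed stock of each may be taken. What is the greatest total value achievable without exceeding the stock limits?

$134

Best selections within weight 46 and stock limits:
- 1×A + 3×B + 2×C + 1×D: weight 43, value 134
- 1×A + 4×B + 1×C + 1×D: weight 35, value 126
Best: $134.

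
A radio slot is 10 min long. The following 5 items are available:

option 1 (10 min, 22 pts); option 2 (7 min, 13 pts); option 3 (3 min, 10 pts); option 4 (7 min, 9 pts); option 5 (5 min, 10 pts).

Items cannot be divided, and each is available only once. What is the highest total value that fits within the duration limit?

Check high-value combinations within 10 min:
- option 2+option 3: duration 7+3=10, value 13+10=23
- option 1: duration 10, value 22
- option 3+option 5: duration 3+5=8, value 10+10=20
Best: 23 pts.

23 pts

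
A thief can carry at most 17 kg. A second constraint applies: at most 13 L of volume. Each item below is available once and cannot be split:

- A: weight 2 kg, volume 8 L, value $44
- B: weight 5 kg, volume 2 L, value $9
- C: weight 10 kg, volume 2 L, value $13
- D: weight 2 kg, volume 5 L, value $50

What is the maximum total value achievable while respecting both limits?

Feasible sets respecting both limits:
- A+D: weight 4, volume 13, value 94
- B+C+D: weight 17, volume 9, value 72
- A+B+C: weight 17, volume 12, value 66
- C+D: weight 12, volume 7, value 63
Best: $94.

$94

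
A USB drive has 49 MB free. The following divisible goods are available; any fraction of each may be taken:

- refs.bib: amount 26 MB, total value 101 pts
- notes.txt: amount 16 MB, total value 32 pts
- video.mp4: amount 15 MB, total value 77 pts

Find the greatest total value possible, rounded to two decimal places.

194.00

Take in order of value per unit:
- video.mp4 (77/15 per unit): all 15 → value 77, running total 77.00
- refs.bib (101/26 per unit): all 26 → value 101, running total 178.00
- notes.txt (32/16 per unit): 8 of 16 → value 8×32/16 = 16.0000, running total 194.00
Total 194.00.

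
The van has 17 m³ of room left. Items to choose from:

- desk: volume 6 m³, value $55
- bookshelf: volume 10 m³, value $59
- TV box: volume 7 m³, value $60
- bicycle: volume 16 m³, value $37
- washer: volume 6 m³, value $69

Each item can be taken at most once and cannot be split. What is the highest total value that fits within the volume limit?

Check high-value combinations within 17 m³:
- TV box+washer: volume 7+6=13, value 60+69=129
- bookshelf+washer: volume 10+6=16, value 59+69=128
- desk+washer: volume 6+6=12, value 55+69=124
- bookshelf+TV box: volume 10+7=17, value 59+60=119
Best: $129.

$129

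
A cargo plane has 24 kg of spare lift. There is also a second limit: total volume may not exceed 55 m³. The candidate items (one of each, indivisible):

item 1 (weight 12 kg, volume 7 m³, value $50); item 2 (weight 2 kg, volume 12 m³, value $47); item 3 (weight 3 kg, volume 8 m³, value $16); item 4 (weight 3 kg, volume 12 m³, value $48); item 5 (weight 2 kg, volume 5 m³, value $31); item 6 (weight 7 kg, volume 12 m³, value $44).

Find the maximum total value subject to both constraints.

Feasible sets respecting both limits:
- item 1+item 2+item 3+item 4+item 5: weight 22, volume 44, value 192
- item 1+item 2+item 4+item 6: weight 24, volume 43, value 189
- item 2+item 3+item 4+item 5+item 6: weight 17, volume 49, value 186
- item 1+item 2+item 4+item 5: weight 19, volume 36, value 176
Best: $192.

$192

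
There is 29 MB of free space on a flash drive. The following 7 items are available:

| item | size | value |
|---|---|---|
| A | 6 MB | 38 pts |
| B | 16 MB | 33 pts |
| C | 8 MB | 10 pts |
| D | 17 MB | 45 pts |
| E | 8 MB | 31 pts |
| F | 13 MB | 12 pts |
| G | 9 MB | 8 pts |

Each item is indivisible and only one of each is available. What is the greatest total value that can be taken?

83 pts

Check high-value combinations within 29 MB:
- A+D: size 6+17=23, value 38+45=83
- A+E+F: size 6+8+13=27, value 38+31+12=81
- A+C+E: size 6+8+8=22, value 38+10+31=79
- A+E+G: size 6+8+9=23, value 38+31+8=77
Best: 83 pts.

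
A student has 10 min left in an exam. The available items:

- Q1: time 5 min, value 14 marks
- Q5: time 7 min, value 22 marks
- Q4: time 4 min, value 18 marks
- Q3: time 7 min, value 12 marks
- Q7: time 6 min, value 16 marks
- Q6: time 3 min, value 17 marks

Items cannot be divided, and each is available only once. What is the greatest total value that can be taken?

39 marks

Check high-value combinations within 10 min:
- Q5+Q6: time 7+3=10, value 22+17=39
- Q4+Q6: time 4+3=7, value 18+17=35
- Q4+Q7: time 4+6=10, value 18+16=34
Best: 39 marks.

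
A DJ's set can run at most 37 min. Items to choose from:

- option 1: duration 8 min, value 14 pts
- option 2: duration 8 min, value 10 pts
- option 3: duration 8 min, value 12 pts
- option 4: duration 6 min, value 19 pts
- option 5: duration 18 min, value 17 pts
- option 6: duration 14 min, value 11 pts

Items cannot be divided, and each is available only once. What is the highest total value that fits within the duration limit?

Check high-value combinations within 37 min:
- option 1+option 3+option 4+option 6: duration 8+8+6+14=36, value 14+12+19+11=56
- option 1+option 2+option 3+option 4: duration 8+8+8+6=30, value 14+10+12+19=55
- option 1+option 2+option 4+option 6: duration 8+8+6+14=36, value 14+10+19+11=54
Best: 56 pts.

56 pts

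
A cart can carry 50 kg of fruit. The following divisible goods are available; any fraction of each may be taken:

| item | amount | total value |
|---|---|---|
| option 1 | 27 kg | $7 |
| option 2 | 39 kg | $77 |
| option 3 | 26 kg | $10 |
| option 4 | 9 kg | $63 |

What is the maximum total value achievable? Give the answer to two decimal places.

Take in order of value per unit:
- option 4 (63/9 per unit): all 9 → value 63, running total 63.00
- option 2 (77/39 per unit): all 39 → value 77, running total 140.00
- option 3 (10/26 per unit): 2 of 26 → value 2×10/26 = 0.7692, running total 140.77
Total 140.77.

140.77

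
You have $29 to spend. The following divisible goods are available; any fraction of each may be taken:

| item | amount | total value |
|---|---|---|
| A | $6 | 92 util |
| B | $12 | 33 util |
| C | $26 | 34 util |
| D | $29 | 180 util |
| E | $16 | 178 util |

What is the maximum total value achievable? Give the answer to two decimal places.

Take in order of value per unit:
- A (92/6 per unit): all 6 → value 92, running total 92.00
- E (178/16 per unit): all 16 → value 178, running total 270.00
- D (180/29 per unit): 7 of 29 → value 7×180/29 = 43.4483, running total 313.45
Total 313.45.

313.45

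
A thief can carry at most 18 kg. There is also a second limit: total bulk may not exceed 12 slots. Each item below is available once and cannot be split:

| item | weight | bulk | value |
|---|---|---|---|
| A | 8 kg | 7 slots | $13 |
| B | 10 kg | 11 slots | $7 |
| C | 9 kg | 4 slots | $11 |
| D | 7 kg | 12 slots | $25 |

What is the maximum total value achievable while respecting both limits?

Feasible sets respecting both limits:
- D: weight 7, bulk 12, value 25
- A+C: weight 17, bulk 11, value 24
- A: weight 8, bulk 7, value 13
- C: weight 9, bulk 4, value 11
Best: $25.

$25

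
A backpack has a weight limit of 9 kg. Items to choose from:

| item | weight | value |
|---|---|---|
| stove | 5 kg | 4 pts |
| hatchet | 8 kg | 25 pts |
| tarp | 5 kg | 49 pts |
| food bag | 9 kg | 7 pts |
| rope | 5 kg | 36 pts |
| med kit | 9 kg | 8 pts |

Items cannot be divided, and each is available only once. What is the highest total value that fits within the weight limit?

Check high-value combinations within 9 kg:
- tarp: weight 5, value 49
- rope: weight 5, value 36
- hatchet: weight 8, value 25
- med kit: weight 9, value 8
- food bag: weight 9, value 7
Best: 49 pts.

49 pts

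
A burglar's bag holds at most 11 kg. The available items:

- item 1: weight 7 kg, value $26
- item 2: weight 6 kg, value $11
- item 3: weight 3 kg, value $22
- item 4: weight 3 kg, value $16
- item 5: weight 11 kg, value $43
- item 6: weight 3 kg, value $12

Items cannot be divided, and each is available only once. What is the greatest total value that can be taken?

This is a 0/1 knapsack; check combinations near the capacity.
- item 3+item 4+item 6: weight 3+3+3=9, value 22+16+12=50
- item 1+item 3: weight 7+3=10, value 26+22=48
- item 5: weight 11, value 43
- item 1+item 4: weight 7+3=10, value 26+16=42
- item 3+item 4: weight 3+3=6, value 22+16=38
Best: $50.

$50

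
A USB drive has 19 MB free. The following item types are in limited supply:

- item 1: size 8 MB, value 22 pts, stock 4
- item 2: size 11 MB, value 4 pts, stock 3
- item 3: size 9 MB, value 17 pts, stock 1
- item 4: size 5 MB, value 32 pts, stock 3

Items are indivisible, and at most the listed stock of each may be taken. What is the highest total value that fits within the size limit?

Top feasible selections:
- 3×item 4: size 15, value 96
- 1×item 1 + 2×item 4: size 18, value 86
Best: 96 pts.

96 pts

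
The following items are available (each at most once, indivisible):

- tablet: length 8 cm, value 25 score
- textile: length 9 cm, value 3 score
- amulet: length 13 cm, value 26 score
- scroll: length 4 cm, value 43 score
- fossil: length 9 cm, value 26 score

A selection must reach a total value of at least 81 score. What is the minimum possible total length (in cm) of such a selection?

21

Subsets with value ≥ 81, sorted by total length:
- tablet+scroll+fossil: length 21, value 94
- tablet+amulet+scroll: length 25, value 94
Minimum length: 21 cm.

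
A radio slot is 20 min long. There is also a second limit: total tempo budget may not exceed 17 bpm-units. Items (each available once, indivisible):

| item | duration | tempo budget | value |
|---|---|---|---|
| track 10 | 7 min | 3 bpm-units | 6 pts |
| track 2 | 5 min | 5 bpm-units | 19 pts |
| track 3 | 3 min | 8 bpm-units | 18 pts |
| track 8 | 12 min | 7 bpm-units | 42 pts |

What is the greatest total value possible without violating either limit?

Feasible sets respecting both limits:
- track 2+track 8: duration 17, tempo budget 12, value 61
- track 3+track 8: duration 15, tempo budget 15, value 60
- track 10+track 8: duration 19, tempo budget 10, value 48
- track 10+track 2+track 3: duration 15, tempo budget 16, value 43
Best: 61 pts.

61 pts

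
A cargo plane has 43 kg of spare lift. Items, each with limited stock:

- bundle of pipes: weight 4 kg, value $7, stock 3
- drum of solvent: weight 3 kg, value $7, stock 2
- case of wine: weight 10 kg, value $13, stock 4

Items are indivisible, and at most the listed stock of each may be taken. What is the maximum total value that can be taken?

Best selections within weight 43 and stock limits:
- 3×bundle of pipes + 2×drum of solvent + 2×case of wine: weight 38, value 61
- 1×bundle of pipes + 2×drum of solvent + 3×case of wine: weight 40, value 60
Best: $61.

$61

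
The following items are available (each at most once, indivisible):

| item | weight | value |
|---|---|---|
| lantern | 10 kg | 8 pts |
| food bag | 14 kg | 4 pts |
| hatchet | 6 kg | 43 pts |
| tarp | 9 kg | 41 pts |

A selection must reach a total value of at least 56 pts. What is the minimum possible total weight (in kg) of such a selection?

15

Subsets with value ≥ 56, sorted by total weight:
- hatchet+tarp: weight 15, value 84
- lantern+hatchet+tarp: weight 25, value 92
- food bag+hatchet+tarp: weight 29, value 88
Minimum weight: 15 kg.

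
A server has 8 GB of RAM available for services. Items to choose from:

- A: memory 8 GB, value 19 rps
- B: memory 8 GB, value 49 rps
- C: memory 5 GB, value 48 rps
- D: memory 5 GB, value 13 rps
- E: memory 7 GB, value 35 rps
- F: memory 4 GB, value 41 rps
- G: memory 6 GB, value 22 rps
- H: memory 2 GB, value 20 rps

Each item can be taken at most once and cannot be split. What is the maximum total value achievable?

68 rps

This is a 0/1 knapsack; check combinations near the capacity.
- C+H: memory 5+2=7, value 48+20=68
- F+H: memory 4+2=6, value 41+20=61
- B: memory 8, value 49
- C: memory 5, value 48
- G+H: memory 6+2=8, value 22+20=42
Best: 68 rps.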